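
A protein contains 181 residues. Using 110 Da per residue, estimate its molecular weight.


MW = n_residues * 110 Da
MW = 181 * 110
MW = 19910 Da

19910 Da


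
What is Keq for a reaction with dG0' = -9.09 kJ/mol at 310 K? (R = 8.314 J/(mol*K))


Keq = exp(-dG0 * 1000 / (R * T))
Keq = exp(-(-9.09) * 1000 / (8.314 * 310))
Keq = 34.0181

34.0181


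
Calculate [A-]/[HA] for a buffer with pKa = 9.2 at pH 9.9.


[A-]/[HA] = 10^(pH - pKa)
= 10^(9.9 - 9.2)
= 5.0119

5.0119


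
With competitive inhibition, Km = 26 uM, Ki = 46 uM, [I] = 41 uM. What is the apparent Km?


Km_app = Km * (1 + [I]/Ki)
Km_app = 26 * (1 + 41/46)
Km_app = 49.1739 uM

49.1739 uM


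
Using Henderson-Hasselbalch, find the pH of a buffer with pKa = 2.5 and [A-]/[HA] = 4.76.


pH = pKa + log10([A-]/[HA])
pH = 2.5 + log10(4.76)
pH = 3.1776

3.1776


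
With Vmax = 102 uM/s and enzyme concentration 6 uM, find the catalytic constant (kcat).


kcat = Vmax / [E]t
kcat = 102 / 6
kcat = 17.0 s^-1

17.0 s^-1


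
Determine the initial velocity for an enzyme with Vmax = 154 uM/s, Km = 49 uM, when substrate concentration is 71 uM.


v = Vmax * [S] / (Km + [S])
v = 154 * 71 / (49 + 71)
v = 91.1167 uM/s

91.1167 uM/s


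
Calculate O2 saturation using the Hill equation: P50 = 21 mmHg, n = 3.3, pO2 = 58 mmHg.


Y = pO2^n / (P50^n + pO2^n)
Y = 58^3.3 / (21^3.3 + 58^3.3)
Y = 96.62%

96.62%


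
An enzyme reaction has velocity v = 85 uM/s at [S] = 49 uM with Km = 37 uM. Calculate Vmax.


Vmax = v * (Km + [S]) / [S]
Vmax = 85 * (37 + 49) / 49
Vmax = 149.1837 uM/s

149.1837 uM/s


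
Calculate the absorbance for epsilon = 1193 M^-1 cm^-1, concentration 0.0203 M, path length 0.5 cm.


A = epsilon * c * l
A = 1193 * 0.0203 * 0.5
A = 12.1089

12.1089


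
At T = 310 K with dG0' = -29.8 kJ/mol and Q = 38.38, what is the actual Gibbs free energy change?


dG = dG0' + RT * ln(Q) / 1000
dG = -29.8 + 8.314 * 310 * ln(38.38) / 1000
dG = -20.3991 kJ/mol

-20.3991 kJ/mol


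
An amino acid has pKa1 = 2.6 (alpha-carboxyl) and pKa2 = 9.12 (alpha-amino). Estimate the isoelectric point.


pI = (pKa1 + pKa2) / 2
pI = (2.6 + 9.12) / 2
pI = 5.86

5.86


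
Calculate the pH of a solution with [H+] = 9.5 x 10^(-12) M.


pH = -log10([H+])
pH = -log10(9.5 x 10^(-12))
pH = 11.0223

11.0223


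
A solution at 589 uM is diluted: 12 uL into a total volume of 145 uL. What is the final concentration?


C2 = C1 * V1 / V2
C2 = 589 * 12 / 145
C2 = 48.7448 uM

48.7448 uM


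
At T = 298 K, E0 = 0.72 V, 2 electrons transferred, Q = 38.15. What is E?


E = E0 - (RT/nF) * ln(Q)
E = 0.72 - (8.314 * 298 / (2 * 96485)) * ln(38.15)
E = 0.6732 V

0.6732 V


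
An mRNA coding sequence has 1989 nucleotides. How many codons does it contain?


codons = nucleotides / 3
codons = 1989 / 3 = 663

663


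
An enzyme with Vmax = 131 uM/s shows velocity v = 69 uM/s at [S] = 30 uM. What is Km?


Km = [S] * (Vmax - v) / v
Km = 30 * (131 - 69) / 69
Km = 26.9565 uM

26.9565 uM


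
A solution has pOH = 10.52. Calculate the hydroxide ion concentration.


[OH-] = 10^(-pOH)
[OH-] = 10^(-10.52)
[OH-] = 3.020e-11 M

3.020e-11 M


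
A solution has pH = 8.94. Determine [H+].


[H+] = 10^(-pH)
[H+] = 10^(-8.94)
[H+] = 1.148e-09 M

1.148e-09 M


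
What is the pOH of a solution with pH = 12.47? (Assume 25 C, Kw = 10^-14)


pOH = 14 - pH
pOH = 14 - 12.47
pOH = 1.53

1.53


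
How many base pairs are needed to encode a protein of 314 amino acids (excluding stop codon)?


Each amino acid = 1 codon = 3 bp
bp = 314 * 3 = 942 bp

942 bp


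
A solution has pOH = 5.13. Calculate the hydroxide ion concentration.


[OH-] = 10^(-pOH)
[OH-] = 10^(-5.13)
[OH-] = 7.413e-06 M

7.413e-06 M


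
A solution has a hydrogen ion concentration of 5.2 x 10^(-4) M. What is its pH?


pH = -log10([H+])
pH = -log10(5.2 x 10^(-4))
pH = 3.284

3.284


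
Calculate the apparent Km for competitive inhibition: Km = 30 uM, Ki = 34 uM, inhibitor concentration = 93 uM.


Km_app = Km * (1 + [I]/Ki)
Km_app = 30 * (1 + 93/34)
Km_app = 112.0588 uM

112.0588 uM


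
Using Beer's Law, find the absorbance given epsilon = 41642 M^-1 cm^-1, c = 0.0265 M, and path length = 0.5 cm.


A = epsilon * c * l
A = 41642 * 0.0265 * 0.5
A = 551.7565

551.7565


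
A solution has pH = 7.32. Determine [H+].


[H+] = 10^(-pH)
[H+] = 10^(-7.32)
[H+] = 4.786e-08 M

4.786e-08 M


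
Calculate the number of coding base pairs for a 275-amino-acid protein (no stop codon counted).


Each amino acid = 1 codon = 3 bp
bp = 275 * 3 = 825 bp

825 bp


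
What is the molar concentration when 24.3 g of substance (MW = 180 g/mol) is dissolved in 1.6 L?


C = (mass / MW) / volume
C = (24.3 / 180) / 1.6
C = 0.0844 M

0.0844 M


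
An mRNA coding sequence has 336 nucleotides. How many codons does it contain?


codons = nucleotides / 3
codons = 336 / 3 = 112

112


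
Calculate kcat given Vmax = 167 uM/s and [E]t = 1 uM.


kcat = Vmax / [E]t
kcat = 167 / 1
kcat = 167.0 s^-1

167.0 s^-1


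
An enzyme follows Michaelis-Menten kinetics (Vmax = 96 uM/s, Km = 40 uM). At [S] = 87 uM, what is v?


v = Vmax * [S] / (Km + [S])
v = 96 * 87 / (40 + 87)
v = 65.7638 uM/s

65.7638 uM/s


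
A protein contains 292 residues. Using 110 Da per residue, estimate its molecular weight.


MW = n_residues * 110 Da
MW = 292 * 110
MW = 32120 Da

32120 Da


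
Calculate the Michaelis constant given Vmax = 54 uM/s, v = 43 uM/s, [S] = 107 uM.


Km = [S] * (Vmax - v) / v
Km = 107 * (54 - 43) / 43
Km = 27.3721 uM

27.3721 uM


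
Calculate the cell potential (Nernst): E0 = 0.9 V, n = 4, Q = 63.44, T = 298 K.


E = E0 - (RT/nF) * ln(Q)
E = 0.9 - (8.314 * 298 / (4 * 96485)) * ln(63.44)
E = 0.8734 V

0.8734 V


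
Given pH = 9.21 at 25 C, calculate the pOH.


pOH = 14 - pH
pOH = 14 - 9.21
pOH = 4.79

4.79


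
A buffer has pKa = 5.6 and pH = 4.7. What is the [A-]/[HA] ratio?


[A-]/[HA] = 10^(pH - pKa)
= 10^(4.7 - 5.6)
= 0.1259

0.1259


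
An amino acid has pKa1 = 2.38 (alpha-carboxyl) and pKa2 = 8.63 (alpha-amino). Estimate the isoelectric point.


pI = (pKa1 + pKa2) / 2
pI = (2.38 + 8.63) / 2
pI = 5.505

5.505


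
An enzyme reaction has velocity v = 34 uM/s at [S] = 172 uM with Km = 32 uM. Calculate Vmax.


Vmax = v * (Km + [S]) / [S]
Vmax = 34 * (32 + 172) / 172
Vmax = 40.3256 uM/s

40.3256 uM/s


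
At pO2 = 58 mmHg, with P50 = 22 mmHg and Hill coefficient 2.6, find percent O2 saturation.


Y = pO2^n / (P50^n + pO2^n)
Y = 58^2.6 / (22^2.6 + 58^2.6)
Y = 92.56%

92.56%


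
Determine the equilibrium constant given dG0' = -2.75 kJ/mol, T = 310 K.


Keq = exp(-dG0 * 1000 / (R * T))
Keq = exp(-(-2.75) * 1000 / (8.314 * 310))
Keq = 2.9066

2.9066


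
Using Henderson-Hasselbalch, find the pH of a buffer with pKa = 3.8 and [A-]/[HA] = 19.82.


pH = pKa + log10([A-]/[HA])
pH = 3.8 + log10(19.82)
pH = 5.0971

5.0971


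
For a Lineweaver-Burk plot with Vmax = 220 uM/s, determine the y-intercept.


y-intercept = 1/Vmax
= 1/220
= 0.0045 s/uM

0.0045 s/uM


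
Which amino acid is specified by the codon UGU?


Standard genetic code lookup.
Codon UGU -> Cys

Cys


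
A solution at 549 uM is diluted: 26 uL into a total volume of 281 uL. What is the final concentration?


C2 = C1 * V1 / V2
C2 = 549 * 26 / 281
C2 = 50.7972 uM

50.7972 uM


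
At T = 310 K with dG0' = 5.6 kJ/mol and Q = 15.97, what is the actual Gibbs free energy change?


dG = dG0' + RT * ln(Q) / 1000
dG = 5.6 + 8.314 * 310 * ln(15.97) / 1000
dG = 12.7411 kJ/mol

12.7411 kJ/mol


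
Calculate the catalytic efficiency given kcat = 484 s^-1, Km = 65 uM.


Catalytic efficiency = kcat / Km
= 484 / 65
= 7.4462 uM^-1*s^-1

7.4462 uM^-1*s^-1


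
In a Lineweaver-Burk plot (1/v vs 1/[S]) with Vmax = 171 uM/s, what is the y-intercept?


y-intercept = 1/Vmax
= 1/171
= 0.0058 s/uM

0.0058 s/uM


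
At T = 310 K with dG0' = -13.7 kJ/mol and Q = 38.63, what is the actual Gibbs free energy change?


dG = dG0' + RT * ln(Q) / 1000
dG = -13.7 + 8.314 * 310 * ln(38.63) / 1000
dG = -4.2823 kJ/mol

-4.2823 kJ/mol


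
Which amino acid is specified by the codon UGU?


Standard genetic code lookup.
Codon UGU -> Cys

Cys


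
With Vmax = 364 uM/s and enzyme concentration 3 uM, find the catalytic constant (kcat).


kcat = Vmax / [E]t
kcat = 364 / 3
kcat = 121.3333 s^-1

121.3333 s^-1


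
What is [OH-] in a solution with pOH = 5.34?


[OH-] = 10^(-pOH)
[OH-] = 10^(-5.34)
[OH-] = 4.571e-06 M

4.571e-06 M


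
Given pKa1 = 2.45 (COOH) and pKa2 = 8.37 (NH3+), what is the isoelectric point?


pI = (pKa1 + pKa2) / 2
pI = (2.45 + 8.37) / 2
pI = 5.41

5.41


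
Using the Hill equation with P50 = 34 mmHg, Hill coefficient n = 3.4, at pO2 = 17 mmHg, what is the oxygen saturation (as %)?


Y = pO2^n / (P50^n + pO2^n)
Y = 17^3.4 / (34^3.4 + 17^3.4)
Y = 8.65%

8.65%


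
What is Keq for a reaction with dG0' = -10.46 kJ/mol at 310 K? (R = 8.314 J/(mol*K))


Keq = exp(-dG0 * 1000 / (R * T))
Keq = exp(-(-10.46) * 1000 / (8.314 * 310))
Keq = 57.8844

57.8844


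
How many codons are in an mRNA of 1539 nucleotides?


codons = nucleotides / 3
codons = 1539 / 3 = 513

513


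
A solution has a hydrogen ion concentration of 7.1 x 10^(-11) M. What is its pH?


pH = -log10([H+])
pH = -log10(7.1 x 10^(-11))
pH = 10.1487

10.1487


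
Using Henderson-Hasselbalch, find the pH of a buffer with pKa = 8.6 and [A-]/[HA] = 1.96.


pH = pKa + log10([A-]/[HA])
pH = 8.6 + log10(1.96)
pH = 8.8923

8.8923


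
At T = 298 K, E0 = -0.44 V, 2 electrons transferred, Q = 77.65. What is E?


E = E0 - (RT/nF) * ln(Q)
E = -0.44 - (8.314 * 298 / (2 * 96485)) * ln(77.65)
E = -0.4959 V

-0.4959 V


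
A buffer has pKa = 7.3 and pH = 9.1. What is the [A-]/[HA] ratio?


[A-]/[HA] = 10^(pH - pKa)
= 10^(9.1 - 7.3)
= 63.0957

63.0957


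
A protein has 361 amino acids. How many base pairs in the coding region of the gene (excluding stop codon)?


Each amino acid = 1 codon = 3 bp
bp = 361 * 3 = 1083 bp

1083 bp


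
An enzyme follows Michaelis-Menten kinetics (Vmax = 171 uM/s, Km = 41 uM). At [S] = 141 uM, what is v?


v = Vmax * [S] / (Km + [S])
v = 171 * 141 / (41 + 141)
v = 132.478 uM/s

132.478 uM/s


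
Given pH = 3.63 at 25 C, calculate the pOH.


pOH = 14 - pH
pOH = 14 - 3.63
pOH = 10.37

10.37


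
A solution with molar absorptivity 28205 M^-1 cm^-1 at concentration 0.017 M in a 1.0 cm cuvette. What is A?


A = epsilon * c * l
A = 28205 * 0.017 * 1.0
A = 479.485

479.485


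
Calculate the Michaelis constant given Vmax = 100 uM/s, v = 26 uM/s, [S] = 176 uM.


Km = [S] * (Vmax - v) / v
Km = 176 * (100 - 26) / 26
Km = 500.9231 uM

500.9231 uM


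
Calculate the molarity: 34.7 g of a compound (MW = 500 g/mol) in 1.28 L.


C = (mass / MW) / volume
C = (34.7 / 500) / 1.28
C = 0.0542 M

0.0542 M


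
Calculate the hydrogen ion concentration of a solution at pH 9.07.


[H+] = 10^(-pH)
[H+] = 10^(-9.07)
[H+] = 8.511e-10 M

8.511e-10 M


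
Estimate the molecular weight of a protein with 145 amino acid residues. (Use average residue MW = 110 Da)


MW = n_residues * 110 Da
MW = 145 * 110
MW = 15950 Da

15950 Da


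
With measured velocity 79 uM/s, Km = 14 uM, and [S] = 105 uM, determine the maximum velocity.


Vmax = v * (Km + [S]) / [S]
Vmax = 79 * (14 + 105) / 105
Vmax = 89.5333 uM/s

89.5333 uM/s


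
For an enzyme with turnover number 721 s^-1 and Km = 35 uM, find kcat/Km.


Catalytic efficiency = kcat / Km
= 721 / 35
= 20.6 uM^-1*s^-1

20.6 uM^-1*s^-1


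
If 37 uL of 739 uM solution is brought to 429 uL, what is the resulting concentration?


C2 = C1 * V1 / V2
C2 = 739 * 37 / 429
C2 = 63.7366 uM

63.7366 uM


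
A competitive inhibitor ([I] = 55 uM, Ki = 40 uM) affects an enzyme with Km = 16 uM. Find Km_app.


Km_app = Km * (1 + [I]/Ki)
Km_app = 16 * (1 + 55/40)
Km_app = 38.0 uM

38.0 uM


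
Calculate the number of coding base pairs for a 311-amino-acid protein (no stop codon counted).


Each amino acid = 1 codon = 3 bp
bp = 311 * 3 = 933 bp

933 bp


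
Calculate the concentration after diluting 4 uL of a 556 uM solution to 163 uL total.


C2 = C1 * V1 / V2
C2 = 556 * 4 / 163
C2 = 13.6442 uM

13.6442 uM


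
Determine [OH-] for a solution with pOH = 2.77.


[OH-] = 10^(-pOH)
[OH-] = 10^(-2.77)
[OH-] = 0.0017 M

0.0017 M


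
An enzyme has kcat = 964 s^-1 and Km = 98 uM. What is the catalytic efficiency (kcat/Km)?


Catalytic efficiency = kcat / Km
= 964 / 98
= 9.8367 uM^-1*s^-1

9.8367 uM^-1*s^-1


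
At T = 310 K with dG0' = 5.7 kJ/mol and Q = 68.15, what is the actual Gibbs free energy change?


dG = dG0' + RT * ln(Q) / 1000
dG = 5.7 + 8.314 * 310 * ln(68.15) / 1000
dG = 16.5808 kJ/mol

16.5808 kJ/mol


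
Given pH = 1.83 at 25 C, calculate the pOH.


pOH = 14 - pH
pOH = 14 - 1.83
pOH = 12.17

12.17


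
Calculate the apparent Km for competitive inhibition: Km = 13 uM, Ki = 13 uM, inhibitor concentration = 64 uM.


Km_app = Km * (1 + [I]/Ki)
Km_app = 13 * (1 + 64/13)
Km_app = 77.0 uM

77.0 uM


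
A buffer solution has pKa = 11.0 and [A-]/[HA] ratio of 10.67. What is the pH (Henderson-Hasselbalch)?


pH = pKa + log10([A-]/[HA])
pH = 11.0 + log10(10.67)
pH = 12.0282

12.0282


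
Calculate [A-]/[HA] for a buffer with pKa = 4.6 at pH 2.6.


[A-]/[HA] = 10^(pH - pKa)
= 10^(2.6 - 4.6)
= 0.01

0.01


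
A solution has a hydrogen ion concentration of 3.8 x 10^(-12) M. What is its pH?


pH = -log10([H+])
pH = -log10(3.8 x 10^(-12))
pH = 11.4202

11.4202


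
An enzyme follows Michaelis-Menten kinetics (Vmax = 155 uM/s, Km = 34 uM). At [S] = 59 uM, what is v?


v = Vmax * [S] / (Km + [S])
v = 155 * 59 / (34 + 59)
v = 98.3333 uM/s

98.3333 uM/s


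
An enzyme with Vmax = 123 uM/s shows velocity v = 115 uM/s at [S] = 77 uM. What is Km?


Km = [S] * (Vmax - v) / v
Km = 77 * (123 - 115) / 115
Km = 5.3565 uM

5.3565 uM


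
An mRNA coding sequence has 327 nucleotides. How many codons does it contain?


codons = nucleotides / 3
codons = 327 / 3 = 109

109


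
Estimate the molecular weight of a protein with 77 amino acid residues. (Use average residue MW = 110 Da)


MW = n_residues * 110 Da
MW = 77 * 110
MW = 8470 Da

8470 Da


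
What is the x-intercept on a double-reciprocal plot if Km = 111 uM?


x-intercept = -1/Km
= -1/111
= -0.009 1/uM

-0.009 1/uM


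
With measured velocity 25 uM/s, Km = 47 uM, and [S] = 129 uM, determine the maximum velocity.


Vmax = v * (Km + [S]) / [S]
Vmax = 25 * (47 + 129) / 129
Vmax = 34.1085 uM/s

34.1085 uM/s


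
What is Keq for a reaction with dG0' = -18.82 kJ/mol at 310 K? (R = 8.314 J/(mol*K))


Keq = exp(-dG0 * 1000 / (R * T))
Keq = exp(-(-18.82) * 1000 / (8.314 * 310))
Keq = 1483.415

1483.415


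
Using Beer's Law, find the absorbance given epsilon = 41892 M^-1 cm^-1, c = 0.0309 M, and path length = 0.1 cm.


A = epsilon * c * l
A = 41892 * 0.0309 * 0.1
A = 129.4463

129.4463


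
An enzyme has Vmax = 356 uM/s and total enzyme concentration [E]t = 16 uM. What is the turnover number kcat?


kcat = Vmax / [E]t
kcat = 356 / 16
kcat = 22.25 s^-1

22.25 s^-1


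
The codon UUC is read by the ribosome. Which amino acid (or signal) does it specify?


Standard genetic code lookup.
Codon UUC -> Phe

Phe


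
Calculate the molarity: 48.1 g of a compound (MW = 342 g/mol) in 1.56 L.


C = (mass / MW) / volume
C = (48.1 / 342) / 1.56
C = 0.0902 M

0.0902 M


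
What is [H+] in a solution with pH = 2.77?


[H+] = 10^(-pH)
[H+] = 10^(-2.77)
[H+] = 0.0017 M

0.0017 M


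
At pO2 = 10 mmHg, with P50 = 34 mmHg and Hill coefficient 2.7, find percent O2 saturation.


Y = pO2^n / (P50^n + pO2^n)
Y = 10^2.7 / (34^2.7 + 10^2.7)
Y = 3.54%

3.54%


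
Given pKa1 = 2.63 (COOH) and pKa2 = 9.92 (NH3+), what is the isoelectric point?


pI = (pKa1 + pKa2) / 2
pI = (2.63 + 9.92) / 2
pI = 6.275

6.275


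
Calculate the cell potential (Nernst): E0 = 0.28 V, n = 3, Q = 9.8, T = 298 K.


E = E0 - (RT/nF) * ln(Q)
E = 0.28 - (8.314 * 298 / (3 * 96485)) * ln(9.8)
E = 0.2605 V

0.2605 V


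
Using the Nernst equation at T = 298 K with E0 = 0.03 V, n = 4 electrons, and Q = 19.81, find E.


E = E0 - (RT/nF) * ln(Q)
E = 0.03 - (8.314 * 298 / (4 * 96485)) * ln(19.81)
E = 0.0108 V

0.0108 V


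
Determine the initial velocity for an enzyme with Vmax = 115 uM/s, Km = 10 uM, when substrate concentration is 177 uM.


v = Vmax * [S] / (Km + [S])
v = 115 * 177 / (10 + 177)
v = 108.8503 uM/s

108.8503 uM/s


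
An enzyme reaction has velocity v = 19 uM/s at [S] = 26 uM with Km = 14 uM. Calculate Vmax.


Vmax = v * (Km + [S]) / [S]
Vmax = 19 * (14 + 26) / 26
Vmax = 29.2308 uM/s

29.2308 uM/s


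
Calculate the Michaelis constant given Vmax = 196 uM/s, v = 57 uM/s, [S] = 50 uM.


Km = [S] * (Vmax - v) / v
Km = 50 * (196 - 57) / 57
Km = 121.9298 uM

121.9298 uM


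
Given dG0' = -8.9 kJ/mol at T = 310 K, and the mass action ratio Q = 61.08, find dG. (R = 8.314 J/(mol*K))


dG = dG0' + RT * ln(Q) / 1000
dG = -8.9 + 8.314 * 310 * ln(61.08) / 1000
dG = 1.6985 kJ/mol

1.6985 kJ/mol


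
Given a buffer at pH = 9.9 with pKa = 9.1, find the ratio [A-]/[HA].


[A-]/[HA] = 10^(pH - pKa)
= 10^(9.9 - 9.1)
= 6.3096

6.3096


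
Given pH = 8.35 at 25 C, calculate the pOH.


pOH = 14 - pH
pOH = 14 - 8.35
pOH = 5.65

5.65


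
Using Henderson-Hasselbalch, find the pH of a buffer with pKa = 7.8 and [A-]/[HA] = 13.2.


pH = pKa + log10([A-]/[HA])
pH = 7.8 + log10(13.2)
pH = 8.9206

8.9206


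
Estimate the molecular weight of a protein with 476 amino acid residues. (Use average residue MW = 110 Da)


MW = n_residues * 110 Da
MW = 476 * 110
MW = 52360 Da

52360 Da


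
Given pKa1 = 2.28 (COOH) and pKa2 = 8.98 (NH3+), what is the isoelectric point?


pI = (pKa1 + pKa2) / 2
pI = (2.28 + 8.98) / 2
pI = 5.63

5.63


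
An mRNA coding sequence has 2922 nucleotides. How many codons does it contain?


codons = nucleotides / 3
codons = 2922 / 3 = 974

974


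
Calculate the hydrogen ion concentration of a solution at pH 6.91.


[H+] = 10^(-pH)
[H+] = 10^(-6.91)
[H+] = 1.230e-07 M

1.230e-07 M


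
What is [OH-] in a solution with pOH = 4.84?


[OH-] = 10^(-pOH)
[OH-] = 10^(-4.84)
[OH-] = 1.445e-05 M

1.445e-05 M


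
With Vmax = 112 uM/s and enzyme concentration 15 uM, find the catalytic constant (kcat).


kcat = Vmax / [E]t
kcat = 112 / 15
kcat = 7.4667 s^-1

7.4667 s^-1


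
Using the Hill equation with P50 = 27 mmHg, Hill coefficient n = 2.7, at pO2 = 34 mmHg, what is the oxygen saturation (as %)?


Y = pO2^n / (P50^n + pO2^n)
Y = 34^2.7 / (27^2.7 + 34^2.7)
Y = 65.08%

65.08%


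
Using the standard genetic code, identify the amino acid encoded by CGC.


Standard genetic code lookup.
Codon CGC -> Arg

Arg


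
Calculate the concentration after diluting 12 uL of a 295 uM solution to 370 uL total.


C2 = C1 * V1 / V2
C2 = 295 * 12 / 370
C2 = 9.5676 uM

9.5676 uM


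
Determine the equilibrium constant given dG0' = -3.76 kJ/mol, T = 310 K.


Keq = exp(-dG0 * 1000 / (R * T))
Keq = exp(-(-3.76) * 1000 / (8.314 * 310))
Keq = 4.3011

4.3011


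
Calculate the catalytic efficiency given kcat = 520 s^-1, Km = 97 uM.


Catalytic efficiency = kcat / Km
= 520 / 97
= 5.3608 uM^-1*s^-1

5.3608 uM^-1*s^-1


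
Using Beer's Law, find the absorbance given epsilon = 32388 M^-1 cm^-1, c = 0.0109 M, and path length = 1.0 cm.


A = epsilon * c * l
A = 32388 * 0.0109 * 1.0
A = 353.0292

353.0292


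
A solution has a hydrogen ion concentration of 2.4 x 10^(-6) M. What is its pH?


pH = -log10([H+])
pH = -log10(2.4 x 10^(-6))
pH = 5.6198

5.6198


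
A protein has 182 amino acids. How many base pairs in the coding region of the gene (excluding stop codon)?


Each amino acid = 1 codon = 3 bp
bp = 182 * 3 = 546 bp

546 bp


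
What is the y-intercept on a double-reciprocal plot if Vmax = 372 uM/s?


y-intercept = 1/Vmax
= 1/372
= 0.0027 s/uM

0.0027 s/uM


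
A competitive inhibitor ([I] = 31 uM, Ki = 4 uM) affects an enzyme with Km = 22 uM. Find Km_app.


Km_app = Km * (1 + [I]/Ki)
Km_app = 22 * (1 + 31/4)
Km_app = 192.5 uM

192.5 uM


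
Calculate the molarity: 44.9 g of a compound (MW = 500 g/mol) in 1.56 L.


C = (mass / MW) / volume
C = (44.9 / 500) / 1.56
C = 0.0576 M

0.0576 M


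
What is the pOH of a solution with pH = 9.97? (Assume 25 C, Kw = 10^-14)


pOH = 14 - pH
pOH = 14 - 9.97
pOH = 4.03

4.03


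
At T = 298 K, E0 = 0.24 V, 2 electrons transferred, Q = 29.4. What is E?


E = E0 - (RT/nF) * ln(Q)
E = 0.24 - (8.314 * 298 / (2 * 96485)) * ln(29.4)
E = 0.1966 V

0.1966 V


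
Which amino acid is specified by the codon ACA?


Standard genetic code lookup.
Codon ACA -> Thr

Thr


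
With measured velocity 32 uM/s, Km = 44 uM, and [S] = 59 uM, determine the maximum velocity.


Vmax = v * (Km + [S]) / [S]
Vmax = 32 * (44 + 59) / 59
Vmax = 55.8644 uM/s

55.8644 uM/s


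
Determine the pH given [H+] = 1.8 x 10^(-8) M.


pH = -log10([H+])
pH = -log10(1.8 x 10^(-8))
pH = 7.7447

7.7447


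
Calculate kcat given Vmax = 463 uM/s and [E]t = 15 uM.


kcat = Vmax / [E]t
kcat = 463 / 15
kcat = 30.8667 s^-1

30.8667 s^-1


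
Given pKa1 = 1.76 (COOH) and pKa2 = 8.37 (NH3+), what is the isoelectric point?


pI = (pKa1 + pKa2) / 2
pI = (1.76 + 8.37) / 2
pI = 5.065

5.065


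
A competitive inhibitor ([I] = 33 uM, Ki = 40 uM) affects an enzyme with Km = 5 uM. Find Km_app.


Km_app = Km * (1 + [I]/Ki)
Km_app = 5 * (1 + 33/40)
Km_app = 9.125 uM

9.125 uM


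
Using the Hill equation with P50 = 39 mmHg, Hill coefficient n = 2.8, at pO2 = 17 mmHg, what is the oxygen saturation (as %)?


Y = pO2^n / (P50^n + pO2^n)
Y = 17^2.8 / (39^2.8 + 17^2.8)
Y = 8.91%

8.91%


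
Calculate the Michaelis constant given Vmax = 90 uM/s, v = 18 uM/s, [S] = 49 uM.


Km = [S] * (Vmax - v) / v
Km = 49 * (90 - 18) / 18
Km = 196.0 uM

196.0 uM


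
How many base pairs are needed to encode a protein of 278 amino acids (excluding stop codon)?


Each amino acid = 1 codon = 3 bp
bp = 278 * 3 = 834 bp

834 bp


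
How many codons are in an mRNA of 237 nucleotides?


codons = nucleotides / 3
codons = 237 / 3 = 79

79


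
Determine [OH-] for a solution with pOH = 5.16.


[OH-] = 10^(-pOH)
[OH-] = 10^(-5.16)
[OH-] = 6.918e-06 M

6.918e-06 M


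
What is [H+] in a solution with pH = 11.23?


[H+] = 10^(-pH)
[H+] = 10^(-11.23)
[H+] = 5.888e-12 M

5.888e-12 M


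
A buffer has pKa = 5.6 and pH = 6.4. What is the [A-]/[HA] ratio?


[A-]/[HA] = 10^(pH - pKa)
= 10^(6.4 - 5.6)
= 6.3096

6.3096


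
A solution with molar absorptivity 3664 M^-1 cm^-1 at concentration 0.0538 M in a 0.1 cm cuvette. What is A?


A = epsilon * c * l
A = 3664 * 0.0538 * 0.1
A = 19.7123

19.7123


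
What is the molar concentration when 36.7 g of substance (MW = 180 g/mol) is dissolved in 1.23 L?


C = (mass / MW) / volume
C = (36.7 / 180) / 1.23
C = 0.1658 M

0.1658 M


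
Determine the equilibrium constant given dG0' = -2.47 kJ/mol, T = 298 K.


Keq = exp(-dG0 * 1000 / (R * T))
Keq = exp(-(-2.47) * 1000 / (8.314 * 298))
Keq = 2.71

2.71


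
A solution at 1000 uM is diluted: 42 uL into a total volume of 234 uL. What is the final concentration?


C2 = C1 * V1 / V2
C2 = 1000 * 42 / 234
C2 = 179.4872 uM

179.4872 uM


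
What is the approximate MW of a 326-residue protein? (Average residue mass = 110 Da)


MW = n_residues * 110 Da
MW = 326 * 110
MW = 35860 Da

35860 Da


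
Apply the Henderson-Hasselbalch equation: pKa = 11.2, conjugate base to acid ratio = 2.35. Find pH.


pH = pKa + log10([A-]/[HA])
pH = 11.2 + log10(2.35)
pH = 11.5711

11.5711


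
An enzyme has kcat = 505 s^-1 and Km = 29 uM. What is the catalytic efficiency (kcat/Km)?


Catalytic efficiency = kcat / Km
= 505 / 29
= 17.4138 uM^-1*s^-1

17.4138 uM^-1*s^-1


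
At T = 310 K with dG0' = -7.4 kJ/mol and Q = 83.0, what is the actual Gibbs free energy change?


dG = dG0' + RT * ln(Q) / 1000
dG = -7.4 + 8.314 * 310 * ln(83.0) / 1000
dG = 3.9889 kJ/mol

3.9889 kJ/mol


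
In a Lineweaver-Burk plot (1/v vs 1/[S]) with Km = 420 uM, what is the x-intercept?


x-intercept = -1/Km
= -1/420
= -0.0024 1/uM

-0.0024 1/uM


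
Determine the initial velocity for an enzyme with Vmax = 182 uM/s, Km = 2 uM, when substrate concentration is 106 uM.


v = Vmax * [S] / (Km + [S])
v = 182 * 106 / (2 + 106)
v = 178.6296 uM/s

178.6296 uM/s


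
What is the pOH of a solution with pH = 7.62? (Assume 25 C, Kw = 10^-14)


pOH = 14 - pH
pOH = 14 - 7.62
pOH = 6.38

6.38


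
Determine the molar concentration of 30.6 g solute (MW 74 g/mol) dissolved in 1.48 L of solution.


C = (mass / MW) / volume
C = (30.6 / 74) / 1.48
C = 0.2794 M

0.2794 M


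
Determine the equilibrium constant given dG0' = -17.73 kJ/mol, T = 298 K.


Keq = exp(-dG0 * 1000 / (R * T))
Keq = exp(-(-17.73) * 1000 / (8.314 * 298))
Keq = 1282.0296

1282.0296


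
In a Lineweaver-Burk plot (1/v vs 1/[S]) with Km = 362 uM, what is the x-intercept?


x-intercept = -1/Km
= -1/362
= -0.0028 1/uM

-0.0028 1/uM


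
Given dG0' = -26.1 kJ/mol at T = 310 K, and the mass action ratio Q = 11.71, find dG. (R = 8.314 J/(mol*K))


dG = dG0' + RT * ln(Q) / 1000
dG = -26.1 + 8.314 * 310 * ln(11.71) / 1000
dG = -19.7586 kJ/mol

-19.7586 kJ/mol


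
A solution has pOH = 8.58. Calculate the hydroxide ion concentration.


[OH-] = 10^(-pOH)
[OH-] = 10^(-8.58)
[OH-] = 2.630e-09 M

2.630e-09 M


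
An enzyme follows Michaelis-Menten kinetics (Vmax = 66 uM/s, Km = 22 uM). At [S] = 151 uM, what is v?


v = Vmax * [S] / (Km + [S])
v = 66 * 151 / (22 + 151)
v = 57.6069 uM/s

57.6069 uM/s


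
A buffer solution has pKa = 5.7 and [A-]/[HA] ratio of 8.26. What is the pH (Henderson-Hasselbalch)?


pH = pKa + log10([A-]/[HA])
pH = 5.7 + log10(8.26)
pH = 6.617

6.617


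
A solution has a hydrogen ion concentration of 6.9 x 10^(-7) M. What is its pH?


pH = -log10([H+])
pH = -log10(6.9 x 10^(-7))
pH = 6.1612

6.1612


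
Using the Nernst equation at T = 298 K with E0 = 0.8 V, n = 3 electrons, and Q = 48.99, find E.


E = E0 - (RT/nF) * ln(Q)
E = 0.8 - (8.314 * 298 / (3 * 96485)) * ln(48.99)
E = 0.7667 V

0.7667 V


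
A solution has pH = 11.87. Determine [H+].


[H+] = 10^(-pH)
[H+] = 10^(-11.87)
[H+] = 1.349e-12 M

1.349e-12 M


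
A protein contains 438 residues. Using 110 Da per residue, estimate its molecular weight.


MW = n_residues * 110 Da
MW = 438 * 110
MW = 48180 Da

48180 Da


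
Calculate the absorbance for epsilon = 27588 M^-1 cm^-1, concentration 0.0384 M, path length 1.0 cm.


A = epsilon * c * l
A = 27588 * 0.0384 * 1.0
A = 1059.3792

1059.3792


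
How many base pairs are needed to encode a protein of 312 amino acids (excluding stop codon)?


Each amino acid = 1 codon = 3 bp
bp = 312 * 3 = 936 bp

936 bp


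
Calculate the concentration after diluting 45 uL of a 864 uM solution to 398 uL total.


C2 = C1 * V1 / V2
C2 = 864 * 45 / 398
C2 = 97.6884 uM

97.6884 uM


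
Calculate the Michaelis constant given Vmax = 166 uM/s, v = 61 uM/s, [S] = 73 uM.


Km = [S] * (Vmax - v) / v
Km = 73 * (166 - 61) / 61
Km = 125.6557 uM

125.6557 uM


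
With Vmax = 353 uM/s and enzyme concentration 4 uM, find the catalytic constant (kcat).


kcat = Vmax / [E]t
kcat = 353 / 4
kcat = 88.25 s^-1

88.25 s^-1


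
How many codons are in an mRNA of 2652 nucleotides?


codons = nucleotides / 3
codons = 2652 / 3 = 884

884


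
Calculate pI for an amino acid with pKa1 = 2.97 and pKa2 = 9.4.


pI = (pKa1 + pKa2) / 2
pI = (2.97 + 9.4) / 2
pI = 6.185

6.185


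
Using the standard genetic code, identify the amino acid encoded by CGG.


Standard genetic code lookup.
Codon CGG -> Arg

Arg


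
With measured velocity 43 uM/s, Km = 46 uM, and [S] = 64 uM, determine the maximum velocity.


Vmax = v * (Km + [S]) / [S]
Vmax = 43 * (46 + 64) / 64
Vmax = 73.9062 uM/s

73.9062 uM/s


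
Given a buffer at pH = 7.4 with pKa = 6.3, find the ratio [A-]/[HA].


[A-]/[HA] = 10^(pH - pKa)
= 10^(7.4 - 6.3)
= 12.5893

12.5893


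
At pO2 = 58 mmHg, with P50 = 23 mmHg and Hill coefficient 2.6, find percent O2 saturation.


Y = pO2^n / (P50^n + pO2^n)
Y = 58^2.6 / (23^2.6 + 58^2.6)
Y = 91.72%

91.72%


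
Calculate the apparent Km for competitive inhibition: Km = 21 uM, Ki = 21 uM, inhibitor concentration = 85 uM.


Km_app = Km * (1 + [I]/Ki)
Km_app = 21 * (1 + 85/21)
Km_app = 106.0 uM

106.0 uM


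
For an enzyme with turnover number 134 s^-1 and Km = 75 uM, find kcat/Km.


Catalytic efficiency = kcat / Km
= 134 / 75
= 1.7867 uM^-1*s^-1

1.7867 uM^-1*s^-1


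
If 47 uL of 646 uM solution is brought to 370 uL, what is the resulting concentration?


C2 = C1 * V1 / V2
C2 = 646 * 47 / 370
C2 = 82.0595 uM

82.0595 uM


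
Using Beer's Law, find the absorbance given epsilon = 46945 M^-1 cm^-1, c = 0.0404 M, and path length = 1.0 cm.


A = epsilon * c * l
A = 46945 * 0.0404 * 1.0
A = 1896.578

1896.578


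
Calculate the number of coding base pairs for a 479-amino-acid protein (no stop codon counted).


Each amino acid = 1 codon = 3 bp
bp = 479 * 3 = 1437 bp

1437 bp


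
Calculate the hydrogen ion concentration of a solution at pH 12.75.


[H+] = 10^(-pH)
[H+] = 10^(-12.75)
[H+] = 1.778e-13 M

1.778e-13 M


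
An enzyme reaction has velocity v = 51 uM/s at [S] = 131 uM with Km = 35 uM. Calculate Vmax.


Vmax = v * (Km + [S]) / [S]
Vmax = 51 * (35 + 131) / 131
Vmax = 64.626 uM/s

64.626 uM/s


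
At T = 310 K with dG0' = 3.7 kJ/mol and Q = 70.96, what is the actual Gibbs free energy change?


dG = dG0' + RT * ln(Q) / 1000
dG = 3.7 + 8.314 * 310 * ln(70.96) / 1000
dG = 14.6849 kJ/mol

14.6849 kJ/mol


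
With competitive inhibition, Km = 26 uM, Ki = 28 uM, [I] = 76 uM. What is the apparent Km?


Km_app = Km * (1 + [I]/Ki)
Km_app = 26 * (1 + 76/28)
Km_app = 96.5714 uM

96.5714 uM


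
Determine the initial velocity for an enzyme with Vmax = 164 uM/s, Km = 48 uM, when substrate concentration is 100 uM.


v = Vmax * [S] / (Km + [S])
v = 164 * 100 / (48 + 100)
v = 110.8108 uM/s

110.8108 uM/s


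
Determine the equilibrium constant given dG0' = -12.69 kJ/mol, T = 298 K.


Keq = exp(-dG0 * 1000 / (R * T))
Keq = exp(-(-12.69) * 1000 / (8.314 * 298))
Keq = 167.662

167.662


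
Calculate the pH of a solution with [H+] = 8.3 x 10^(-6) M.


pH = -log10([H+])
pH = -log10(8.3 x 10^(-6))
pH = 5.0809

5.0809


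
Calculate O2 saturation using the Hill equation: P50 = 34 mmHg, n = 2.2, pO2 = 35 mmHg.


Y = pO2^n / (P50^n + pO2^n)
Y = 35^2.2 / (34^2.2 + 35^2.2)
Y = 51.59%

51.59%


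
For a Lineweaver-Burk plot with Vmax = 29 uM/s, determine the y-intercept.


y-intercept = 1/Vmax
= 1/29
= 0.0345 s/uM

0.0345 s/uM


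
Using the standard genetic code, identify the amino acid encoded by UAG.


Standard genetic code lookup.
Codon UAG -> Stop

Stop


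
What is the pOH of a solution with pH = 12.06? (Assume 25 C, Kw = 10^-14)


pOH = 14 - pH
pOH = 14 - 12.06
pOH = 1.94

1.94


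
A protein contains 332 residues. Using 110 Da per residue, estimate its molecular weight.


MW = n_residues * 110 Da
MW = 332 * 110
MW = 36520 Da

36520 Da


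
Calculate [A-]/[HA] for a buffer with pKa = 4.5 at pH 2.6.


[A-]/[HA] = 10^(pH - pKa)
= 10^(2.6 - 4.5)
= 0.0126

0.0126


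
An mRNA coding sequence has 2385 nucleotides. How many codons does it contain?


codons = nucleotides / 3
codons = 2385 / 3 = 795

795


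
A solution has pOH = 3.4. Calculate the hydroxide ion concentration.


[OH-] = 10^(-pOH)
[OH-] = 10^(-3.4)
[OH-] = 3.981e-04 M

3.981e-04 M


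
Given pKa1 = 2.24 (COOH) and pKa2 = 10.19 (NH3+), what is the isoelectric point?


pI = (pKa1 + pKa2) / 2
pI = (2.24 + 10.19) / 2
pI = 6.215

6.215


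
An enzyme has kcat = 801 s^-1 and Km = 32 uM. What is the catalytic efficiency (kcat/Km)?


Catalytic efficiency = kcat / Km
= 801 / 32
= 25.0312 uM^-1*s^-1

25.0312 uM^-1*s^-1


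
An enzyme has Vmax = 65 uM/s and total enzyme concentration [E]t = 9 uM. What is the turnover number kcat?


kcat = Vmax / [E]t
kcat = 65 / 9
kcat = 7.2222 s^-1

7.2222 s^-1


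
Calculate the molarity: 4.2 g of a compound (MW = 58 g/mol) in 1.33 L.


C = (mass / MW) / volume
C = (4.2 / 58) / 1.33
C = 0.0544 M

0.0544 M


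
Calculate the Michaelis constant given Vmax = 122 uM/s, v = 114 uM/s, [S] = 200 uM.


Km = [S] * (Vmax - v) / v
Km = 200 * (122 - 114) / 114
Km = 14.0351 uM

14.0351 uM


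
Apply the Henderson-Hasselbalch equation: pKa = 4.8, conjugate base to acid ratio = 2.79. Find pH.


pH = pKa + log10([A-]/[HA])
pH = 4.8 + log10(2.79)
pH = 5.2456

5.2456


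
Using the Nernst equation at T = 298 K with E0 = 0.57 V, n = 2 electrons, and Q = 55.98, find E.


E = E0 - (RT/nF) * ln(Q)
E = 0.57 - (8.314 * 298 / (2 * 96485)) * ln(55.98)
E = 0.5183 V

0.5183 V


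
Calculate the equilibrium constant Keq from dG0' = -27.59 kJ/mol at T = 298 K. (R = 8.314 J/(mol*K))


Keq = exp(-dG0 * 1000 / (R * T))
Keq = exp(-(-27.59) * 1000 / (8.314 * 298))
Keq = 68590.0259

68590.0259


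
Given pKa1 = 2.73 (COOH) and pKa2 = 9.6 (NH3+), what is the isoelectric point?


pI = (pKa1 + pKa2) / 2
pI = (2.73 + 9.6) / 2
pI = 6.165

6.165


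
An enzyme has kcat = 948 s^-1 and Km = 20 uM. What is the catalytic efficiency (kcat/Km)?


Catalytic efficiency = kcat / Km
= 948 / 20
= 47.4 uM^-1*s^-1

47.4 uM^-1*s^-1


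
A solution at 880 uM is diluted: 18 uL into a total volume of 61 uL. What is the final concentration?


C2 = C1 * V1 / V2
C2 = 880 * 18 / 61
C2 = 259.6721 uM

259.6721 uM


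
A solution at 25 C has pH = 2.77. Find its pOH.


pOH = 14 - pH
pOH = 14 - 2.77
pOH = 11.23

11.23


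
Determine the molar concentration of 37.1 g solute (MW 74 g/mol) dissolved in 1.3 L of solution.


C = (mass / MW) / volume
C = (37.1 / 74) / 1.3
C = 0.3857 M

0.3857 M


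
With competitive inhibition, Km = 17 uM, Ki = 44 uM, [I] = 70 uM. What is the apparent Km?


Km_app = Km * (1 + [I]/Ki)
Km_app = 17 * (1 + 70/44)
Km_app = 44.0455 uM

44.0455 uM


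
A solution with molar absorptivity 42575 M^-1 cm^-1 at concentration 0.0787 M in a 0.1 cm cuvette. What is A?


A = epsilon * c * l
A = 42575 * 0.0787 * 0.1
A = 335.0653

335.0653


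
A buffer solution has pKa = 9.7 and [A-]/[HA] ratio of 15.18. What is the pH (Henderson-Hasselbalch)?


pH = pKa + log10([A-]/[HA])
pH = 9.7 + log10(15.18)
pH = 10.8813

10.8813


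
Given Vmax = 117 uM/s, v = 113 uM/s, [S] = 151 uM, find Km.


Km = [S] * (Vmax - v) / v
Km = 151 * (117 - 113) / 113
Km = 5.3451 uM

5.3451 uM


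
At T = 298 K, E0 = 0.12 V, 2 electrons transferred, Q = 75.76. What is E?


E = E0 - (RT/nF) * ln(Q)
E = 0.12 - (8.314 * 298 / (2 * 96485)) * ln(75.76)
E = 0.0644 V

0.0644 V


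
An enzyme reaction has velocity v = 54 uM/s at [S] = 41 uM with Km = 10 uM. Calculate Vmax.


Vmax = v * (Km + [S]) / [S]
Vmax = 54 * (10 + 41) / 41
Vmax = 67.1707 uM/s

67.1707 uM/s


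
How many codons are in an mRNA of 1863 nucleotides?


codons = nucleotides / 3
codons = 1863 / 3 = 621

621


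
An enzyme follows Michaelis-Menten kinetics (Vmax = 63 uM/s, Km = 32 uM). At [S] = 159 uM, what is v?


v = Vmax * [S] / (Km + [S])
v = 63 * 159 / (32 + 159)
v = 52.445 uM/s

52.445 uM/s


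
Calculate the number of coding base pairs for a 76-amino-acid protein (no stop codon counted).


Each amino acid = 1 codon = 3 bp
bp = 76 * 3 = 228 bp

228 bp


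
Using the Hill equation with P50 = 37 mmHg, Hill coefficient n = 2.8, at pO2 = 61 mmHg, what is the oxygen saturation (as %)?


Y = pO2^n / (P50^n + pO2^n)
Y = 61^2.8 / (37^2.8 + 61^2.8)
Y = 80.22%

80.22%


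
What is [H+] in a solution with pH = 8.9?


[H+] = 10^(-pH)
[H+] = 10^(-8.9)
[H+] = 1.259e-09 M

1.259e-09 M


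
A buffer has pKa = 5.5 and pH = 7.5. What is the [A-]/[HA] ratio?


[A-]/[HA] = 10^(pH - pKa)
= 10^(7.5 - 5.5)
= 100.0

100.0


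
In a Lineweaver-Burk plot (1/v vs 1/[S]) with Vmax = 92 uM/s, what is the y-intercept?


y-intercept = 1/Vmax
= 1/92
= 0.0109 s/uM

0.0109 s/uM


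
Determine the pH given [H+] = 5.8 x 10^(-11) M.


pH = -log10([H+])
pH = -log10(5.8 x 10^(-11))
pH = 10.2366

10.2366


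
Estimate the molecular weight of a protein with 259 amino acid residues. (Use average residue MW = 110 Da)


MW = n_residues * 110 Da
MW = 259 * 110
MW = 28490 Da

28490 Da


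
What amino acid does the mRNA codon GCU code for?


Standard genetic code lookup.
Codon GCU -> Ala

Ala


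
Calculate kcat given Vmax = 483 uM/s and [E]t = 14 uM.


kcat = Vmax / [E]t
kcat = 483 / 14
kcat = 34.5 s^-1

34.5 s^-1


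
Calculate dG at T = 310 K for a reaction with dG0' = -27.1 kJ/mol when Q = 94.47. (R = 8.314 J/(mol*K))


dG = dG0' + RT * ln(Q) / 1000
dG = -27.1 + 8.314 * 310 * ln(94.47) / 1000
dG = -15.3775 kJ/mol

-15.3775 kJ/mol


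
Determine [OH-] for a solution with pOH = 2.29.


[OH-] = 10^(-pOH)
[OH-] = 10^(-2.29)
[OH-] = 0.0051 M

0.0051 M


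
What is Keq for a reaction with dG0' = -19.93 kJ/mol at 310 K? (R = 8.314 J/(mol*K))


Keq = exp(-dG0 * 1000 / (R * T))
Keq = exp(-(-19.93) * 1000 / (8.314 * 310))
Keq = 2281.9343

2281.9343


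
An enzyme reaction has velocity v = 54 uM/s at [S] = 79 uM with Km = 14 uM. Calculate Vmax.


Vmax = v * (Km + [S]) / [S]
Vmax = 54 * (14 + 79) / 79
Vmax = 63.5696 uM/s

63.5696 uM/s


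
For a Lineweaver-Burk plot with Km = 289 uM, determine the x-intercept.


x-intercept = -1/Km
= -1/289
= -0.0035 1/uM

-0.0035 1/uM


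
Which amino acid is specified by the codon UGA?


Standard genetic code lookup.
Codon UGA -> Stop

Stop


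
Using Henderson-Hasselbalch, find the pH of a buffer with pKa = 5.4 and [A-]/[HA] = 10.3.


pH = pKa + log10([A-]/[HA])
pH = 5.4 + log10(10.3)
pH = 6.4128

6.4128


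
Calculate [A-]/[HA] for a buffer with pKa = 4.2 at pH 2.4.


[A-]/[HA] = 10^(pH - pKa)
= 10^(2.4 - 4.2)
= 0.0158

0.0158


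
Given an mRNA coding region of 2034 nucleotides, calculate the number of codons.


codons = nucleotides / 3
codons = 2034 / 3 = 678

678


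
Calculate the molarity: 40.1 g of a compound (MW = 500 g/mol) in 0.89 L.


C = (mass / MW) / volume
C = (40.1 / 500) / 0.89
C = 0.0901 M

0.0901 M


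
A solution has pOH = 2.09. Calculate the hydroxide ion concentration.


[OH-] = 10^(-pOH)
[OH-] = 10^(-2.09)
[OH-] = 0.0081 M

0.0081 M


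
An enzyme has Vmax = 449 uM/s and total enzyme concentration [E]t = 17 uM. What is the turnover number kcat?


kcat = Vmax / [E]t
kcat = 449 / 17
kcat = 26.4118 s^-1

26.4118 s^-1


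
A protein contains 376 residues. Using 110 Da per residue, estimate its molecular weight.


MW = n_residues * 110 Da
MW = 376 * 110
MW = 41360 Da

41360 Da


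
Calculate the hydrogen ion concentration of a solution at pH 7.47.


[H+] = 10^(-pH)
[H+] = 10^(-7.47)
[H+] = 3.388e-08 M

3.388e-08 M


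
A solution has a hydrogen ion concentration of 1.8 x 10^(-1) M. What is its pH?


pH = -log10([H+])
pH = -log10(1.8 x 10^(-1))
pH = 0.7447

0.7447
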